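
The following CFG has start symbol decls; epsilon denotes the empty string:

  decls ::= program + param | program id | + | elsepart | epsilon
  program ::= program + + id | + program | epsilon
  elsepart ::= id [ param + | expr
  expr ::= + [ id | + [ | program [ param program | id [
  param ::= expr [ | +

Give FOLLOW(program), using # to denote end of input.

In decls ::= program + param: add FIRST(+ param) = { + }.
In decls ::= program id: add FIRST(id) = { id }.
In program ::= program + + id: add FIRST(+ + id) = { + }.
In program ::= + program: program is at the end, add FOLLOW(program) = { #, +, [, id }.
In expr ::= program [ param program: add FIRST([ param program) = { [ }.
In expr ::= program [ param program: program is at the end, add FOLLOW(expr) = { #, [ }.
Union: FOLLOW(program) = { #, +, [, id }.

{ #, +, [, id }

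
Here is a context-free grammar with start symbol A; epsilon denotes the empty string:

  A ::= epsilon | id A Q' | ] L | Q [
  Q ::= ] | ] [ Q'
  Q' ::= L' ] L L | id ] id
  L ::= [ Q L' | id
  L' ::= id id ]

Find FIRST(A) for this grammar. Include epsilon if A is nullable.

A ::= epsilon contributes epsilon.
A ::= id A Q' contributes {id}.
A ::= ] L contributes {]}.
From A ::= Q [: add FIRST(Q) = { ] }.
Union: FIRST(A) = { ], id, epsilon }.

{ ], id, epsilon }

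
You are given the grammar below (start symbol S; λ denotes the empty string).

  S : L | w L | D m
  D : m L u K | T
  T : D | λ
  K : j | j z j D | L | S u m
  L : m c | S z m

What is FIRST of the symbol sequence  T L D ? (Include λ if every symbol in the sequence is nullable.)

{ m, w }

Add FIRST(T)\{λ} = { m }; T is nullable, continue.
Add FIRST(L) = { m, w }; L is not nullable, stop.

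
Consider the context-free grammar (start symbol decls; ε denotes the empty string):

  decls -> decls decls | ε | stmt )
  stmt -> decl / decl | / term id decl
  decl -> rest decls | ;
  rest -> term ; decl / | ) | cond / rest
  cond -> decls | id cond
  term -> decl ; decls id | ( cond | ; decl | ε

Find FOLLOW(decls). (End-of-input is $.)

{ $, (, ), /, ;, id }

decls is the start symbol, so $ ∈ FOLLOW(decls).
In decls -> decls decls: add FIRST(decls)\{ε} = { (, ), /, ;, id }.
  Since decls is nullable, also add FOLLOW(decls) = { $, (, ), /, ;, id }.
In decls -> decls decls: decls is at the end, add FOLLOW(decls) = { $, (, ), /, ;, id }.
In decl -> rest decls: decls is at the end, add FOLLOW(decl) = { ), /, ;, id }.
In cond -> decls: decls is at the end, add FOLLOW(cond) = { /, ;, id }.
In term -> decl ; decls id: add FIRST(id) = { id }.
Union: FOLLOW(decls) = { $, (, ), /, ;, id }.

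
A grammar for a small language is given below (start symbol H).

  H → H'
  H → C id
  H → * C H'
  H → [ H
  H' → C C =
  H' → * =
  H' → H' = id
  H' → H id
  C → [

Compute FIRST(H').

From H' → C C =: add FIRST(C) = { [ }.
H' → * = contributes {*}.
From H' → H' = id: add FIRST(H') = { *, [ }.
From H' → H id: add FIRST(H) = { *, [ }.
Union: FIRST(H') = { *, [ }.

{ *, [ }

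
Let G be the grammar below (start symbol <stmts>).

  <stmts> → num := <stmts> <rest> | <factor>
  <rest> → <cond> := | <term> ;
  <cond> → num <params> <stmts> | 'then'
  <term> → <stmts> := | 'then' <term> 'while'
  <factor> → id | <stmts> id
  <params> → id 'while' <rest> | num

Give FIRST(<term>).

{ 'then', id, num }

From <term> → <stmts> :=: add FIRST(<stmts>) = { id, num }.
<term> → 'then' <term> 'while' contributes {'then'}.
Union: FIRST(<term>) = { 'then', id, num }.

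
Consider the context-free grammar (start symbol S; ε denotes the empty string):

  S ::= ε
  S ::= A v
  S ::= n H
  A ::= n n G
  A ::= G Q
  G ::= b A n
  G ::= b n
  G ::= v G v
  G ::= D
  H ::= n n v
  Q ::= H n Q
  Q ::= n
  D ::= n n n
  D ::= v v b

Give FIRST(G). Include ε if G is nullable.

G ::= b A n contributes {b}.
G ::= b n contributes {b}.
G ::= v G v contributes {v}.
From G ::= D: add FIRST(D) = { n, v }.
Union: FIRST(G) = { b, n, v }.

{ b, n, v }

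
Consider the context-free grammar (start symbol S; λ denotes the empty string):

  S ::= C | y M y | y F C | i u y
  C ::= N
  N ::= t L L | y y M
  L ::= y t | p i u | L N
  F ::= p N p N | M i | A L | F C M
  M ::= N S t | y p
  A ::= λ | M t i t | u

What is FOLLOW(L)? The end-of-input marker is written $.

{ $, i, p, t, y }

In N ::= t L L: add FIRST(L) = { p, y }.
In N ::= t L L: L is at the end, add FOLLOW(N) = { $, i, p, t, y }.
In L ::= L N: add FIRST(N) = { t, y }.
In F ::= A L: L is at the end, add FOLLOW(F) = { t, y }.
Union: FOLLOW(L) = { $, i, p, t, y }.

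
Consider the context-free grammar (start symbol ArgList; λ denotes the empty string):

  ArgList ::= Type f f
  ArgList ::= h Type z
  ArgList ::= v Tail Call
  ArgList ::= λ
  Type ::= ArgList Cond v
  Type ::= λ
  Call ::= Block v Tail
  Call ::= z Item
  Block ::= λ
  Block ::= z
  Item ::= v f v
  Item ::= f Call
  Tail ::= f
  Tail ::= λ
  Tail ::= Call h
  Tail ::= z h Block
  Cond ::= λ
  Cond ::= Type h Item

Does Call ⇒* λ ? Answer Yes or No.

Nullable nonterminals: ArgList, Block, Cond, Tail, Type.
No production of Call has an RHS whose symbols are all nullable, so Call is not nullable.

No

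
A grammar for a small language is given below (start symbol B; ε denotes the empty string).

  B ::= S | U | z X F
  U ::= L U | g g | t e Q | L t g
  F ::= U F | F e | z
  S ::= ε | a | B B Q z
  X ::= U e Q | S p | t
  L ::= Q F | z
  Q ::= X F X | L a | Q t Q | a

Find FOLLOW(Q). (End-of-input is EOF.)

{ EOF, a, e, g, p, t, z }

In U ::= t e Q: Q is at the end, add FOLLOW(U) = { EOF, a, e, g, p, t, z }.
In S ::= B B Q z: add FIRST(z) = { z }.
In X ::= U e Q: Q is at the end, add FOLLOW(X) = { EOF, a, e, g, p, t, z }.
In L ::= Q F: add FIRST(F) = { a, g, p, t, z }.
In Q ::= Q t Q: add FIRST(t Q) = { t }.
In Q ::= Q t Q: Q is at the end, add FOLLOW(Q) = { EOF, a, e, g, p, t, z }.
Union: FOLLOW(Q) = { EOF, a, e, g, p, t, z }.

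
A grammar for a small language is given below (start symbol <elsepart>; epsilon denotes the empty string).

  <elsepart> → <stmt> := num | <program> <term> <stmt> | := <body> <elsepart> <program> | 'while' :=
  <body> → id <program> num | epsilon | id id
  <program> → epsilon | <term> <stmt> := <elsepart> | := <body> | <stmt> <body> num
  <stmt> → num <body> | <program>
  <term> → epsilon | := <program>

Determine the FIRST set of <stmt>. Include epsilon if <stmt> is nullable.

<stmt> → num <body> contributes {num}.
From <stmt> → <program>: add FIRST(<program>) = { :=, id, num, epsilon } (including epsilon since <program> is nullable).
Union: FIRST(<stmt>) = { :=, id, num, epsilon }.

{ :=, id, num, epsilon }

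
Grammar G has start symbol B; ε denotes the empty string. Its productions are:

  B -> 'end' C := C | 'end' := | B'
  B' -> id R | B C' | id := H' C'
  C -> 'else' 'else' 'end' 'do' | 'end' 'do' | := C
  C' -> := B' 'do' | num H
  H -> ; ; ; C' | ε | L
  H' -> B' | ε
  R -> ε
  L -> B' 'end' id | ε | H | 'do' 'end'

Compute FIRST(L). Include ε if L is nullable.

From L -> B' 'end' id: add FIRST(B') = { 'end', id }.
L -> ε contributes ε.
From L -> H: add FIRST(H) = { 'do', 'end', ;, id, ε } (including ε since H is nullable).
L -> 'do' 'end' contributes {'do'}.
Union: FIRST(L) = { 'do', 'end', ;, id, ε }.

{ 'do', 'end', ;, id, ε }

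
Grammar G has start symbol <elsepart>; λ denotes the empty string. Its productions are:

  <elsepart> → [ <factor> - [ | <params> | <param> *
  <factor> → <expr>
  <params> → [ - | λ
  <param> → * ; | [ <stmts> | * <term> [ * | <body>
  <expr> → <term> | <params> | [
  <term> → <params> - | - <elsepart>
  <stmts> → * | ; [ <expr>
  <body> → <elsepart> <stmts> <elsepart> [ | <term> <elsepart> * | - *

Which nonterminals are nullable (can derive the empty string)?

Directly nullable (have an λ-production): <params>.
<elsepart> → <params> with every symbol nullable, so <elsepart> is nullable.
<expr> → <params> with every symbol nullable, so <expr> is nullable.
<factor> → <expr> with every symbol nullable, so <factor> is nullable.
No other nonterminal has a production whose RHS symbols are all nullable.

{ <elsepart>, <expr>, <factor>, <params> }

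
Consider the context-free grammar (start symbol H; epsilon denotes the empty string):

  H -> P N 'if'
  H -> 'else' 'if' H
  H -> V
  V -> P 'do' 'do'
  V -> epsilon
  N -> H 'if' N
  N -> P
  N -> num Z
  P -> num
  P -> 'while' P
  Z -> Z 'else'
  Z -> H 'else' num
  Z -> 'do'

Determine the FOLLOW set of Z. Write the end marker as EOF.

{ 'else', 'if' }

In N -> num Z: Z is at the end, add FOLLOW(N) = { 'if' }.
In Z -> Z 'else': add FIRST('else') = { 'else' }.
Union: FOLLOW(Z) = { 'else', 'if' }.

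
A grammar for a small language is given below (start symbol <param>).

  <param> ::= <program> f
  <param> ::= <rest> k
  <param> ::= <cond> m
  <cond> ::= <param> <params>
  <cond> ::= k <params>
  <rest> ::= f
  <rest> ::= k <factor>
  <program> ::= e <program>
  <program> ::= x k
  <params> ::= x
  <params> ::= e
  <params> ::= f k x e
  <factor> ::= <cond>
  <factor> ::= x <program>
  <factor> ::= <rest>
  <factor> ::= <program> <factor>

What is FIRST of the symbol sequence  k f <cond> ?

k is a terminal; add {k} and stop.

{ k }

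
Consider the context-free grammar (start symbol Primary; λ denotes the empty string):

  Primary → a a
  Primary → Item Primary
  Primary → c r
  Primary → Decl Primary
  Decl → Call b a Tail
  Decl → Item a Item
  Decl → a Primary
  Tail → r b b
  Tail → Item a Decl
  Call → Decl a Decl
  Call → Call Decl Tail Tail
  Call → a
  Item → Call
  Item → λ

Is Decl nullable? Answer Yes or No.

Nullable nonterminals: Item.
No production of Decl has an RHS whose symbols are all nullable, so Decl is not nullable.

No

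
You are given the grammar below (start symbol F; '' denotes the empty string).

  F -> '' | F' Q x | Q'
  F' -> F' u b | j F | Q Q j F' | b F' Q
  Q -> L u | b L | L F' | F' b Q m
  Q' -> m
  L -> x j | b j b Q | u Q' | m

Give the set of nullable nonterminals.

{ F }

Directly nullable (have an ''-production): F.
No other nonterminal has a production whose RHS symbols are all nullable.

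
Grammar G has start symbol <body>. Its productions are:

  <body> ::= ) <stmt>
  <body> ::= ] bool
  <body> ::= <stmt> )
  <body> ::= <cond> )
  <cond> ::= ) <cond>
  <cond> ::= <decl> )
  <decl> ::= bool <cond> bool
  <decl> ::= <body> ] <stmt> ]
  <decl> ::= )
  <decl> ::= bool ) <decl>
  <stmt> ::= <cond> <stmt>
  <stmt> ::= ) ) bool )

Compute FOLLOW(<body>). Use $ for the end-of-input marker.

{ $, ] }

<body> is the start symbol, so $ ∈ FOLLOW(<body>).
In <decl> ::= <body> ] <stmt> ]: add FIRST(] <stmt> ]) = { ] }.
Union: FOLLOW(<body>) = { $, ] }.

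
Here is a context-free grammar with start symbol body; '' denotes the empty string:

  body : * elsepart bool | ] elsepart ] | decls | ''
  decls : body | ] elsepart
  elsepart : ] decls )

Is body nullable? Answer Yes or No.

body has an ''-production, so body ⇒ ''.

Yes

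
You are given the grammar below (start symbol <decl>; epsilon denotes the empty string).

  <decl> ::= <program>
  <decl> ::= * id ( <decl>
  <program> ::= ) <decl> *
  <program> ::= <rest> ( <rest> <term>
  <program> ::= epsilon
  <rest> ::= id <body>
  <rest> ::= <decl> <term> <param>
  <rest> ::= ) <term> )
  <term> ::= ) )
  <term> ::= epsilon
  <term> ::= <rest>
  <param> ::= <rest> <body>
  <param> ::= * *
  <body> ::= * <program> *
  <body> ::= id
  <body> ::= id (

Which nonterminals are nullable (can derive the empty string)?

{ <decl>, <program>, <term> }

Directly nullable (have an epsilon-production): <program>, <term>.
<decl> ::= <program> with every symbol nullable, so <decl> is nullable.
No other nonterminal has a production whose RHS symbols are all nullable.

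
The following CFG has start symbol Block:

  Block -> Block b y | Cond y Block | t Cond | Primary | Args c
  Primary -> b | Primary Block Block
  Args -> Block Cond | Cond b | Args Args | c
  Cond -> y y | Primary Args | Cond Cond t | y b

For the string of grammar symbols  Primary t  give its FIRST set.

{ b }

Add FIRST(Primary) = { b }; Primary is not nullable, stop.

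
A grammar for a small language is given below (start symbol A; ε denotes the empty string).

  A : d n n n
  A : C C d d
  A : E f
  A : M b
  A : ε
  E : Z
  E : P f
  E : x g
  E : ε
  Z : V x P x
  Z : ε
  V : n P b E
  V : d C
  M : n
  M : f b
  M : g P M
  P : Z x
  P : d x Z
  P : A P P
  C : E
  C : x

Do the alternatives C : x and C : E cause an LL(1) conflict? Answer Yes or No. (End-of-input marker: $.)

FIRST(x) = { x } and FIRST(E) = { d, f, g, n, x, ε }.
Both contain x, so the two alternatives are not disjoint — LL(1) conflict.

Yes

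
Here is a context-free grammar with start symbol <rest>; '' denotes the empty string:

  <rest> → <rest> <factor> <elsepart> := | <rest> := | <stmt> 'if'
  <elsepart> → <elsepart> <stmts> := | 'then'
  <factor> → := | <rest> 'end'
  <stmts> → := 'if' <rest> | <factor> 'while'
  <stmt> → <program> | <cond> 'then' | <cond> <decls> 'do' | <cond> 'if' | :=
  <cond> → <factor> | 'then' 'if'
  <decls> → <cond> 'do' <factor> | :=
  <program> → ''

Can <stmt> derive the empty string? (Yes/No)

Yes

<stmt> → <program> and each of <program> is nullable, so <stmt> ⇒* ''.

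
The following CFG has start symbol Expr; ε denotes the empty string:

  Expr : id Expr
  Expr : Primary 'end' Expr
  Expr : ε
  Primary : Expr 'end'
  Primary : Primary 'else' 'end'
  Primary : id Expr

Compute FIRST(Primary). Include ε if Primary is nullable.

From Primary : Expr 'end': Expr nullable, take FIRST(Expr) ∪ {'end'} = { 'end', id }.
From Primary : Primary 'else' 'end': add FIRST(Primary) = { 'end', id }.
Primary : id Expr contributes {id}.
Union: FIRST(Primary) = { 'end', id }.

{ 'end', id }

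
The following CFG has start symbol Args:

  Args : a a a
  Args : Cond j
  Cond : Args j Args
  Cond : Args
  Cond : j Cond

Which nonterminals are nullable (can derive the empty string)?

{ } (none)

No nonterminal has an empty production or an RHS whose symbols are all nullable.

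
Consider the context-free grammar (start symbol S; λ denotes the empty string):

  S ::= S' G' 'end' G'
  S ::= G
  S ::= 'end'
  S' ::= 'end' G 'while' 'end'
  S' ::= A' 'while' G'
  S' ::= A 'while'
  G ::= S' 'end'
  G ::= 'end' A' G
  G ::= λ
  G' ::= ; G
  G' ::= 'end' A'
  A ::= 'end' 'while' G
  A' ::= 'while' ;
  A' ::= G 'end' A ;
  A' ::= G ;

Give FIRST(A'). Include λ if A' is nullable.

{ 'end', 'while', ; }

A' ::= 'while' ; contributes {'while'}.
From A' ::= G 'end' A ;: G nullable, take FIRST(G) ∪ {'end'} = { 'end', 'while', ; }.
From A' ::= G ;: G nullable, take FIRST(G) ∪ {;} = { 'end', 'while', ; }.
Union: FIRST(A') = { 'end', 'while', ; }.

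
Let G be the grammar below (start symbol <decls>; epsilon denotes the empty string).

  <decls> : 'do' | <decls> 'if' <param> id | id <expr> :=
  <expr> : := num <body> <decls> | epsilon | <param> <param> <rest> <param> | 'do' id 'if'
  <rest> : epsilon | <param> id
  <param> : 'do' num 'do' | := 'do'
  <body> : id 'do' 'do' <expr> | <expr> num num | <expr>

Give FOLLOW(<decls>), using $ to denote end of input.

<decls> is the start symbol, so $ ∈ FOLLOW(<decls>).
In <decls> : <decls> 'if' <param> id: add FIRST('if' <param> id) = { 'if' }.
In <expr> : := num <body> <decls>: <decls> is at the end, add FOLLOW(<expr>) = { 'do', :=, id, num }.
Union: FOLLOW(<decls>) = { $, 'do', 'if', :=, id, num }.

{ $, 'do', 'if', :=, id, num }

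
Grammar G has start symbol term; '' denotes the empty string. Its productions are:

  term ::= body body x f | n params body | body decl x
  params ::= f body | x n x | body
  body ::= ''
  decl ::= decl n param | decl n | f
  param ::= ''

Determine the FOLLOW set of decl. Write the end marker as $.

{ n, x }

In term ::= body decl x: add FIRST(x) = { x }.
In decl ::= decl n param: add FIRST(n param) = { n }.
In decl ::= decl n: add FIRST(n) = { n }.
Union: FOLLOW(decl) = { n, x }.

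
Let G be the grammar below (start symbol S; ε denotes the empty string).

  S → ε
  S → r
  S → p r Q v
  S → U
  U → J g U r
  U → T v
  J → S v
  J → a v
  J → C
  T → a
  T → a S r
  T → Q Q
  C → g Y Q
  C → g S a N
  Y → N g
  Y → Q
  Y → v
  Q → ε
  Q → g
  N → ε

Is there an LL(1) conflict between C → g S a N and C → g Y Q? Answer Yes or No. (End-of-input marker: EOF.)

Yes

FIRST(g S a N) = { g } and FIRST(g Y Q) = { g }.
Both contain g, so the two alternatives are not disjoint — LL(1) conflict.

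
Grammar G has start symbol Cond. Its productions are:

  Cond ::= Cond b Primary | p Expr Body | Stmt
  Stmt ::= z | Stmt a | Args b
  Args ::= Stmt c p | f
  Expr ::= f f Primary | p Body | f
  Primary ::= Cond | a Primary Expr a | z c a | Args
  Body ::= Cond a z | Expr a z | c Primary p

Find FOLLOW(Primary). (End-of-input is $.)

{ $, a, b, c, f, p, z }

In Cond ::= Cond b Primary: Primary is at the end, add FOLLOW(Cond) = { $, a, b, c, f, p, z }.
In Expr ::= f f Primary: Primary is at the end, add FOLLOW(Expr) = { a, c, f, p, z }.
In Primary ::= a Primary Expr a: add FIRST(Expr a) = { f, p }.
In Body ::= c Primary p: add FIRST(p) = { p }.
Union: FOLLOW(Primary) = { $, a, b, c, f, p, z }.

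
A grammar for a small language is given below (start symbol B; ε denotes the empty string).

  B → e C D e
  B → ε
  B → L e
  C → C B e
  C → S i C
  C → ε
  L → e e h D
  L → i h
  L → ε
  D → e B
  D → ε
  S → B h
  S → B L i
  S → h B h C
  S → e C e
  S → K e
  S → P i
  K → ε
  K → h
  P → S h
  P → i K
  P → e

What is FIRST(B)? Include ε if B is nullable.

B → e C D e contributes {e}.
B → ε contributes ε.
From B → L e: L nullable, take FIRST(L) ∪ {e} = { e, i }.
Union: FIRST(B) = { e, i, ε }.

{ e, i, ε }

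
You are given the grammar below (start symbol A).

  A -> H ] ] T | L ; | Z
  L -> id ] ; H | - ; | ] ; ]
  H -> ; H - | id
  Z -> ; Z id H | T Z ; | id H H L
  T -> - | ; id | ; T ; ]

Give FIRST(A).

{ -, ;, ], id }

From A -> H ] ] T: add FIRST(H) = { ;, id }.
From A -> L ;: add FIRST(L) = { -, ], id }.
From A -> Z: add FIRST(Z) = { -, ;, id }.
Union: FIRST(A) = { -, ;, ], id }.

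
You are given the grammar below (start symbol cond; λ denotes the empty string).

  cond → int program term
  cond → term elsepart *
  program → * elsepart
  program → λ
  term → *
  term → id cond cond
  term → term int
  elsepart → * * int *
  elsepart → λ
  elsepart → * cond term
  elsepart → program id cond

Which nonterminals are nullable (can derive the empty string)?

{ elsepart, program }

Directly nullable (have an λ-production): program, elsepart.
No other nonterminal has a production whose RHS symbols are all nullable.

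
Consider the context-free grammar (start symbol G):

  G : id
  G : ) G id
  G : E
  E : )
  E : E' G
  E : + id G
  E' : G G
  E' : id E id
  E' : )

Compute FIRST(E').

From E' : G G: add FIRST(G) = { ), +, id }.
E' : id E id contributes {id}.
E' : ) contributes {)}.
Union: FIRST(E') = { ), +, id }.

{ ), +, id }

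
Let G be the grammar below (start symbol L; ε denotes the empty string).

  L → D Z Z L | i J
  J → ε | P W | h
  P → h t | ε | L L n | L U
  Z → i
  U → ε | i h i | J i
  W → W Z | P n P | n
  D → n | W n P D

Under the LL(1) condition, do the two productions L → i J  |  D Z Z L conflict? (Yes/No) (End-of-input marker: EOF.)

Yes

FIRST(i J) = { i } and FIRST(D Z Z L) = { h, i, n }.
Both contain i, so the two alternatives are not disjoint — LL(1) conflict.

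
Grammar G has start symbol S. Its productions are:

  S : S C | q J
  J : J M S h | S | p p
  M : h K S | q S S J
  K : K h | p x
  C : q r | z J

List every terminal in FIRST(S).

{ q }

From S : S C: add FIRST(S) = { q }.
S : q J contributes {q}.
Union: FIRST(S) = { q }.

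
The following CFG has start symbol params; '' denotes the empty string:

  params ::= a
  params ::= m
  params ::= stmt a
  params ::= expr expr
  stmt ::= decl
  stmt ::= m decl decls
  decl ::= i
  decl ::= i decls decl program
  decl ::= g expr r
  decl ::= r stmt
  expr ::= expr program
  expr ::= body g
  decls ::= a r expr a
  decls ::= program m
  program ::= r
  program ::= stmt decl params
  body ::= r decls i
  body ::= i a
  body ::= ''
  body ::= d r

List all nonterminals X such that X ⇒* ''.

Directly nullable (have an ''-production): body.
No other nonterminal has a production whose RHS symbols are all nullable.

{ body }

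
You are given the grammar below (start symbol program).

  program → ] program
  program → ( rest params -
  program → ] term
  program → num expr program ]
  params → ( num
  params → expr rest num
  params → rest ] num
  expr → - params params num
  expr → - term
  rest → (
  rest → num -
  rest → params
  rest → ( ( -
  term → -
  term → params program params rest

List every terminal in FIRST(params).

params → ( num contributes {(}.
From params → expr rest num: add FIRST(expr) = { - }.
From params → rest ] num: add FIRST(rest) = { (, -, num }.
Union: FIRST(params) = { (, -, num }.

{ (, -, num }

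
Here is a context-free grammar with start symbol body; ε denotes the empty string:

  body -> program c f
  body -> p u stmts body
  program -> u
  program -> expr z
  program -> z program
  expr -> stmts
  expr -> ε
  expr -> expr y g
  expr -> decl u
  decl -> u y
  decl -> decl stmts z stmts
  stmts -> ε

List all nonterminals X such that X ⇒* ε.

Directly nullable (have an ε-production): expr, stmts.
No other nonterminal has a production whose RHS symbols are all nullable.

{ expr, stmts }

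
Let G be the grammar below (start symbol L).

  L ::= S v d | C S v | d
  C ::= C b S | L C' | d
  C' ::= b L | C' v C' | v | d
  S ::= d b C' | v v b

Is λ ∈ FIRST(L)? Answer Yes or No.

No nonterminal in this grammar is nullable.
No production of L has an RHS whose symbols are all nullable, so L is not nullable.

No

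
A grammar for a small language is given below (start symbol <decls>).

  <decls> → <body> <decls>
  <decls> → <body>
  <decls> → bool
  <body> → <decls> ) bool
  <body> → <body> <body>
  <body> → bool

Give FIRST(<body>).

From <body> → <decls> ) bool: add FIRST(<decls>) = { bool }.
From <body> → <body> <body>: add FIRST(<body>) = { bool }.
<body> → bool contributes {bool}.
Union: FIRST(<body>) = { bool }.

{ bool }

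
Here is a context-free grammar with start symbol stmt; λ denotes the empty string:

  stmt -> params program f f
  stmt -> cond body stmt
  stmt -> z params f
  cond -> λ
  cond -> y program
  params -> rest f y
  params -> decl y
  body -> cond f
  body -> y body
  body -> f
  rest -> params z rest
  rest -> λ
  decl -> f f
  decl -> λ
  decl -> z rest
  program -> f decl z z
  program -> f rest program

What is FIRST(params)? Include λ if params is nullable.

{ f, y, z }

From params -> rest f y: rest nullable, take FIRST(rest) ∪ {f} = { f, y, z }.
From params -> decl y: decl nullable, take FIRST(decl) ∪ {y} = { f, y, z }.
Union: FIRST(params) = { f, y, z }.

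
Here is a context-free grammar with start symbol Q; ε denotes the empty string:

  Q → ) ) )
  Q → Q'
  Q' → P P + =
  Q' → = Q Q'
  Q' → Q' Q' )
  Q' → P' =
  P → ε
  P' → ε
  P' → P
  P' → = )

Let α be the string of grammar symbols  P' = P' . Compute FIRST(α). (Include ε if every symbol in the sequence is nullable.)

{ = }

Add FIRST(P')\{ε} = { = }; P' is nullable, continue.
= is a terminal; add {=} and stop.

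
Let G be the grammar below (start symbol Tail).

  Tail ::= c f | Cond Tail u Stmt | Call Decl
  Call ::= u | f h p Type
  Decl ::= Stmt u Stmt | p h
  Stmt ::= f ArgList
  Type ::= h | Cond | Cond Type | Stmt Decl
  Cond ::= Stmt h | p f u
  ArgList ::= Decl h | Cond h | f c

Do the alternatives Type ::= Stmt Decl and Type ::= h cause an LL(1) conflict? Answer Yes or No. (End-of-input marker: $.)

FIRST(Stmt Decl) = { f } and FIRST(h) = { h }.
The FIRST sets are disjoint and neither alternative is nullable — no conflict.

No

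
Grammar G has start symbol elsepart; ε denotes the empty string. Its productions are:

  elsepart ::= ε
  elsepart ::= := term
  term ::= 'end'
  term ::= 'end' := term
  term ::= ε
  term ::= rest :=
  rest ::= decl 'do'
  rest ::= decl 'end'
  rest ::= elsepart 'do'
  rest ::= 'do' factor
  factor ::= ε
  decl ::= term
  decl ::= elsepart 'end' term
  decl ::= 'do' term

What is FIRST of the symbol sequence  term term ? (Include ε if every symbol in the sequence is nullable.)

Add FIRST(term)\{ε} = { 'do', 'end', := }; term is nullable, continue.
Add FIRST(term)\{ε} = { 'do', 'end', := }; term is nullable, continue.
Every symbol is nullable, so include ε.

{ 'do', 'end', :=, ε }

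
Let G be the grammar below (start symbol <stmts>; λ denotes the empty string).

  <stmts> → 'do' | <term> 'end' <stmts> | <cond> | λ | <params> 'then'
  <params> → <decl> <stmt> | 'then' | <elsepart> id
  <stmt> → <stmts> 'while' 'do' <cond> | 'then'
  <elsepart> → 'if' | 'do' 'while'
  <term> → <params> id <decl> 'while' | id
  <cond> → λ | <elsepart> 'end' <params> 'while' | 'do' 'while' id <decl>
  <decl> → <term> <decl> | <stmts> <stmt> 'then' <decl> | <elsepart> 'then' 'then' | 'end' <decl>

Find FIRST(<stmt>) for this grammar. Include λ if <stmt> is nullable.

From <stmt> → <stmts> 'while' 'do' <cond>: <stmts> nullable, take FIRST(<stmts>) ∪ {'while'} = { 'do', 'end', 'if', 'then', 'while', id }.
<stmt> → 'then' contributes {'then'}.
Union: FIRST(<stmt>) = { 'do', 'end', 'if', 'then', 'while', id }.

{ 'do', 'end', 'if', 'then', 'while', id }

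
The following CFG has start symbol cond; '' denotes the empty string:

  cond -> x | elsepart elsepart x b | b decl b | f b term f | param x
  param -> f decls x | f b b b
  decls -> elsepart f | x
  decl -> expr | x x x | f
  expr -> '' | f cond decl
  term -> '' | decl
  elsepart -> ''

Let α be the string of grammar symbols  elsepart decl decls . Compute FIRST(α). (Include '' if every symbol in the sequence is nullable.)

{ f, x }

Add FIRST(elsepart)\{''} = {  }; elsepart is nullable, continue.
Add FIRST(decl)\{''} = { f, x }; decl is nullable, continue.
Add FIRST(decls) = { f, x }; decls is not nullable, stop.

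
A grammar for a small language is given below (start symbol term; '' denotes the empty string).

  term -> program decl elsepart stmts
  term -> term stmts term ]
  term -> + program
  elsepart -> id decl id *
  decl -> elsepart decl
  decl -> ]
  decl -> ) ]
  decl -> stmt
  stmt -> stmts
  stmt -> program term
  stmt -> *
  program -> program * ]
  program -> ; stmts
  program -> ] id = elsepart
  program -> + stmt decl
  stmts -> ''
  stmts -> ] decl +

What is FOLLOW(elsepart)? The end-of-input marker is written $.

In term -> program decl elsepart stmts: add FIRST(stmts)\{''} = { ] }.
  Since stmts is nullable, also add FOLLOW(term) = { $, ), *, +, ;, ], id }.
In decl -> elsepart decl: add FIRST(decl)\{''} = { ), *, +, ;, ], id }.
  Since decl is nullable, also add FOLLOW(decl) = { $, ), *, +, ;, ], id }.
In program -> ] id = elsepart: elsepart is at the end, add FOLLOW(program) = { $, ), *, +, ;, ], id }.
Union: FOLLOW(elsepart) = { $, ), *, +, ;, ], id }.

{ $, ), *, +, ;, ], id }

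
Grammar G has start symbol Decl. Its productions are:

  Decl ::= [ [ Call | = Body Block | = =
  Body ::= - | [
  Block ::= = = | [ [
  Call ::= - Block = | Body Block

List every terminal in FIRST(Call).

Call ::= - Block = contributes {-}.
From Call ::= Body Block: add FIRST(Body) = { -, [ }.
Union: FIRST(Call) = { -, [ }.

{ -, [ }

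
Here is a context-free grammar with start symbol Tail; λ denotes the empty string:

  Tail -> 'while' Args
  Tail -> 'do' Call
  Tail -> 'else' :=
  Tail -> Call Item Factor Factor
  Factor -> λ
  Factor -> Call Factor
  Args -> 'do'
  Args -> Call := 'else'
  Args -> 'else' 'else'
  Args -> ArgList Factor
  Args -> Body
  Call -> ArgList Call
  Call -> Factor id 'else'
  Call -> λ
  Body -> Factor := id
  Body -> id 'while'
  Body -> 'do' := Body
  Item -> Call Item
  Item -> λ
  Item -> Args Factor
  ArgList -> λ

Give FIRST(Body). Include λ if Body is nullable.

{ 'do', :=, id }

From Body -> Factor := id: Factor nullable, take FIRST(Factor) ∪ {:=} = { :=, id }.
Body -> id 'while' contributes {id}.
Body -> 'do' := Body contributes {'do'}.
Union: FIRST(Body) = { 'do', :=, id }.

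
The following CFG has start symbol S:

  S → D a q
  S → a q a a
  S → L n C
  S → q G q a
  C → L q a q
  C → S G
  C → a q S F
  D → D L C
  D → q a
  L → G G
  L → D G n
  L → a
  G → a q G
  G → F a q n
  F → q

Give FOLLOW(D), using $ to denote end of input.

In S → D a q: add FIRST(a q) = { a }.
In D → D L C: add FIRST(L C) = { a, q }.
In L → D G n: add FIRST(G n) = { a, q }.
Union: FOLLOW(D) = { a, q }.

{ a, q }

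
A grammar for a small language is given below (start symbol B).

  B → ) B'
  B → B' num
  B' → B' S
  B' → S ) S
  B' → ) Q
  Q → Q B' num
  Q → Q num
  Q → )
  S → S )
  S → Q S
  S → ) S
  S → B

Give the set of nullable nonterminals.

No nonterminal has an empty production or an RHS whose symbols are all nullable.

{ } (none)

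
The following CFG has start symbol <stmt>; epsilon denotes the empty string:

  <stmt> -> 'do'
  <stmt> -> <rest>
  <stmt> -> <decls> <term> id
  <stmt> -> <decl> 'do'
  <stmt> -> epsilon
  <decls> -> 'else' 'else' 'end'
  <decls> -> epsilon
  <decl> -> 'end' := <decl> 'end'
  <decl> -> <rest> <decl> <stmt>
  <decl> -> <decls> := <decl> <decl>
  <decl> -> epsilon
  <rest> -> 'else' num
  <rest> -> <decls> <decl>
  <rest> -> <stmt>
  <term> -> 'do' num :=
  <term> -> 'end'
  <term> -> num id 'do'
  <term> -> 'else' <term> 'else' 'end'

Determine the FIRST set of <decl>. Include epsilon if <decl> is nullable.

<decl> -> 'end' := <decl> 'end' contributes {'end'}.
From <decl> -> <rest> <decl> <stmt>: <rest>, <decl>, <stmt> nullable, take FIRST(<rest>) ∪ FIRST(<decl>) ∪ FIRST(<stmt>) = { 'do', 'else', 'end', :=, num }; also epsilon since the whole RHS is nullable.
From <decl> -> <decls> := <decl> <decl>: <decls> nullable, take FIRST(<decls>) ∪ {:=} = { 'else', := }.
<decl> -> epsilon contributes epsilon.
Union: FIRST(<decl>) = { 'do', 'else', 'end', :=, num, epsilon }.

{ 'do', 'else', 'end', :=, num, epsilon }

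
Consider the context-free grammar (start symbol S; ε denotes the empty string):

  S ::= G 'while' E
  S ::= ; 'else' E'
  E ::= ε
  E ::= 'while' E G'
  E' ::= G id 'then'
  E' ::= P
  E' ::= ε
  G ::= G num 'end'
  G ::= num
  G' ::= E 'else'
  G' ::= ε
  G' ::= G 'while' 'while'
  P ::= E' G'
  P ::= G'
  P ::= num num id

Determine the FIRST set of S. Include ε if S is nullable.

From S ::= G 'while' E: add FIRST(G) = { num }.
S ::= ; 'else' E' contributes {;}.
Union: FIRST(S) = { ;, num }.

{ ;, num }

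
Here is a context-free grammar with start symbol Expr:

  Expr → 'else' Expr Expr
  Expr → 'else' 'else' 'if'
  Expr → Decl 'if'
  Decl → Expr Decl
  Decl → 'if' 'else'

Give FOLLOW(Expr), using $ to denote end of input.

Expr is the start symbol, so $ ∈ FOLLOW(Expr).
In Expr → 'else' Expr Expr: add FIRST(Expr) = { 'else', 'if' }.
In Expr → 'else' Expr Expr: Expr is at the end, add FOLLOW(Expr) = { $, 'else', 'if' }.
In Decl → Expr Decl: add FIRST(Decl) = { 'else', 'if' }.
Union: FOLLOW(Expr) = { $, 'else', 'if' }.

{ $, 'else', 'if' }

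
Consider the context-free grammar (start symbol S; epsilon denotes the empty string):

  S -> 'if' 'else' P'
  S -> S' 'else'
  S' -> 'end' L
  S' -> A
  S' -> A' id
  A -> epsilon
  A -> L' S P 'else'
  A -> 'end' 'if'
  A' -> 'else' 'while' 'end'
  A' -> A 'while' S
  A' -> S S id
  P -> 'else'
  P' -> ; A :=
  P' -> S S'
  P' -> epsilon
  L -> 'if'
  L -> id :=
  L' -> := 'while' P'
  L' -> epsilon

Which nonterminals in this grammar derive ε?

{ A, L', P', S' }

Directly nullable (have an epsilon-production): A, P', L'.
S' -> A with every symbol nullable, so S' is nullable.
No other nonterminal has a production whose RHS symbols are all nullable.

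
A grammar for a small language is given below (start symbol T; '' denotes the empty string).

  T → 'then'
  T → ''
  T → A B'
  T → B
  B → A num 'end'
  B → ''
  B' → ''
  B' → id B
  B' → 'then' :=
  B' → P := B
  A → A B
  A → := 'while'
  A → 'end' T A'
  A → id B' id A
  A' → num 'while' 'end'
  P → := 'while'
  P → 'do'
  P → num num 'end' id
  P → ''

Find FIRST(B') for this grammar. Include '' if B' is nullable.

B' → '' contributes ''.
B' → id B contributes {id}.
B' → 'then' := contributes {'then'}.
From B' → P := B: P nullable, take FIRST(P) ∪ {:=} = { 'do', :=, num }.
Union: FIRST(B') = { 'do', 'then', :=, id, num, '' }.

{ 'do', 'then', :=, id, num, '' }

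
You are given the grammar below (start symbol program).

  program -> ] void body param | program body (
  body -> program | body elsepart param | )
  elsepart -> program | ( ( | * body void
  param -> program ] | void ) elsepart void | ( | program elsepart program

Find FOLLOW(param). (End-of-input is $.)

In program -> ] void body param: param is at the end, add FOLLOW(program) = { $, (, ), *, ], void }.
In body -> body elsepart param: param is at the end, add FOLLOW(body) = { (, *, ], void }.
Union: FOLLOW(param) = { $, (, ), *, ], void }.

{ $, (, ), *, ], void }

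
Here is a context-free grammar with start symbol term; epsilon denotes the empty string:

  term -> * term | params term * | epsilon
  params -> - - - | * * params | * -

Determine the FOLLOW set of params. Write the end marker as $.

{ *, - }

In term -> params term *: add FIRST(term *) = { *, - }.
In params -> * * params: params is at the end, add FOLLOW(params) = { *, - }.
Union: FOLLOW(params) = { *, - }.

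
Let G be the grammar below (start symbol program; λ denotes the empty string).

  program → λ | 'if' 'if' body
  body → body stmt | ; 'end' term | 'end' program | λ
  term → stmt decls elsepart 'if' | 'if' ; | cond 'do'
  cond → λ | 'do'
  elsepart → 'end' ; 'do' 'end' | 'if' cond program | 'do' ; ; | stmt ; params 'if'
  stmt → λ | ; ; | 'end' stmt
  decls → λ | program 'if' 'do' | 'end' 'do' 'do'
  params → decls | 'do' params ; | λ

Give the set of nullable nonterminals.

Directly nullable (have an λ-production): program, body, cond, stmt, decls, params.
No other nonterminal has a production whose RHS symbols are all nullable.

{ body, cond, decls, params, program, stmt }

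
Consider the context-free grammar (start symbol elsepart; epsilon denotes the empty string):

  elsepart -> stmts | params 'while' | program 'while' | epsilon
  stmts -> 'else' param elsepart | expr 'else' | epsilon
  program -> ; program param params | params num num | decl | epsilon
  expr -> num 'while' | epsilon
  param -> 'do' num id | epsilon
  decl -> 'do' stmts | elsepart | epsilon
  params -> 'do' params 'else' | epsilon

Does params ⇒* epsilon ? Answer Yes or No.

Yes

params has an epsilon-production, so params ⇒ epsilon.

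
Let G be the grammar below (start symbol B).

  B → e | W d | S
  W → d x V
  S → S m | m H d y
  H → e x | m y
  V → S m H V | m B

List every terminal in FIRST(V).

{ m }

From V → S m H V: add FIRST(S) = { m }.
V → m B contributes {m}.
Union: FIRST(V) = { m }.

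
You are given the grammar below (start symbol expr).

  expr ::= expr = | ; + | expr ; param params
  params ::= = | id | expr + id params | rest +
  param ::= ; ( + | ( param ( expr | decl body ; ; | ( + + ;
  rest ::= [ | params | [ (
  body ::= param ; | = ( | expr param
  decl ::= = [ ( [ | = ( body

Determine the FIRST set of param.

{ (, ;, = }

param ::= ; ( + contributes {;}.
param ::= ( param ( expr contributes {(}.
From param ::= decl body ; ;: add FIRST(decl) = { = }.
param ::= ( + + ; contributes {(}.
Union: FIRST(param) = { (, ;, = }.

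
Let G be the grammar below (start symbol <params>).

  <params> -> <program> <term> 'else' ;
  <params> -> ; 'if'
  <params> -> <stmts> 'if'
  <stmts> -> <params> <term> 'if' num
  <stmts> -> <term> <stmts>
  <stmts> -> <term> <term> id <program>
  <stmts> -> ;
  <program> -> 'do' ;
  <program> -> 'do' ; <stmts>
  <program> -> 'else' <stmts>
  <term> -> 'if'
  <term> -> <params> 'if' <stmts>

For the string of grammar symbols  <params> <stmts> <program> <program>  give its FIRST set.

Add FIRST(<params>) = { 'do', 'else', 'if', ; }; <params> is not nullable, stop.

{ 'do', 'else', 'if', ; }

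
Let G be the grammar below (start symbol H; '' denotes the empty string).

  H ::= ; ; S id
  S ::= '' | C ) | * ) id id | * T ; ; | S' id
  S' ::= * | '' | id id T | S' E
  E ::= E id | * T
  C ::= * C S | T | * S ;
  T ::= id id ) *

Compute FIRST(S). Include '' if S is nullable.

{ *, id, '' }

S ::= '' contributes ''.
From S ::= C ): add FIRST(C) = { *, id }.
S ::= * ) id id contributes {*}.
S ::= * T ; ; contributes {*}.
From S ::= S' id: S' nullable, take FIRST(S') ∪ {id} = { *, id }.
Union: FIRST(S) = { *, id, '' }.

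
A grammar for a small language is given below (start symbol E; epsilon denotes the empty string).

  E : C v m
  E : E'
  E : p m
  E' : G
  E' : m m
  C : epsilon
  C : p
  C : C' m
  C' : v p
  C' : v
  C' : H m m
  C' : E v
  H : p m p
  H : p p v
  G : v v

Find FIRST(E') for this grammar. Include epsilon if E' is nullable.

From E' : G: add FIRST(G) = { v }.
E' : m m contributes {m}.
Union: FIRST(E') = { m, v }.

{ m, v }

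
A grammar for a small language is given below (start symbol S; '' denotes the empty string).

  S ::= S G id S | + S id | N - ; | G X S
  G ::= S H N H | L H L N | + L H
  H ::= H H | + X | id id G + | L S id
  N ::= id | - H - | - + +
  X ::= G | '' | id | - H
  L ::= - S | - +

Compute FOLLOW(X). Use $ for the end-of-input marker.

In S ::= G X S: add FIRST(S) = { +, -, id }.
In H ::= + X: X is at the end, add FOLLOW(H) = { +, -, id }.
Union: FOLLOW(X) = { +, -, id }.

{ +, -, id }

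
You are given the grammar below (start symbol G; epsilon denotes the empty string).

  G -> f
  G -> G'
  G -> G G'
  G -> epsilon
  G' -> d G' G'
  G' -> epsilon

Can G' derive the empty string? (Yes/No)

G' has an epsilon-production, so G' ⇒ epsilon.

Yes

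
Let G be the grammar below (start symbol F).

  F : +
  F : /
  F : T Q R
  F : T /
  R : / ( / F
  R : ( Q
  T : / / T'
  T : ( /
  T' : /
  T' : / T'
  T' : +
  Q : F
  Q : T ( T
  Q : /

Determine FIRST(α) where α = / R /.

{ / }

/ is a terminal; add {/} and stop.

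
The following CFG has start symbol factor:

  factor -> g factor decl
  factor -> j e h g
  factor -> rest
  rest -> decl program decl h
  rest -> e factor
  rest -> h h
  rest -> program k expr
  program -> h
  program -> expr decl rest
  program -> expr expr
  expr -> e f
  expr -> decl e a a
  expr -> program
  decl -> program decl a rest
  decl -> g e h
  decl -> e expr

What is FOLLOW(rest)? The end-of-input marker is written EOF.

{ EOF, a, e, g, h, k }

In factor -> rest: rest is at the end, add FOLLOW(factor) = { EOF, a, e, g, h, k }.
In program -> expr decl rest: rest is at the end, add FOLLOW(program) = { EOF, a, e, g, h, k }.
In decl -> program decl a rest: rest is at the end, add FOLLOW(decl) = { EOF, a, e, g, h, k }.
Union: FOLLOW(rest) = { EOF, a, e, g, h, k }.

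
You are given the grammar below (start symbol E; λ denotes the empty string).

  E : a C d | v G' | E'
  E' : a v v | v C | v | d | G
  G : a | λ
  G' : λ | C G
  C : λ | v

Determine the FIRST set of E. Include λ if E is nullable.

E : a C d contributes {a}.
E : v G' contributes {v}.
From E : E': add FIRST(E') = { a, d, v, λ } (including λ since E' is nullable).
Union: FIRST(E) = { a, d, v, λ }.

{ a, d, v, λ }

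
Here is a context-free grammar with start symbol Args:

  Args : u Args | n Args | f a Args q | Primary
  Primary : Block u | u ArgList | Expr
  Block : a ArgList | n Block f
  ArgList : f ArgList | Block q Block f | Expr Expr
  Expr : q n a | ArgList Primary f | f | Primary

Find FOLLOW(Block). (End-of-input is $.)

In Primary : Block u: add FIRST(u) = { u }.
In Block : n Block f: add FIRST(f) = { f }.
In ArgList : Block q Block f: add FIRST(q Block f) = { q }.
In ArgList : Block q Block f: add FIRST(f) = { f }.
Union: FOLLOW(Block) = { f, q, u }.

{ f, q, u }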